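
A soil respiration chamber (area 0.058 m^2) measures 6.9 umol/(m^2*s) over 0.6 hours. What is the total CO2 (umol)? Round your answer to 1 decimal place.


Step 1: Convert time to seconds: 0.6 hr * 3600 = 2160.0 s
Step 2: Total = flux * area * time_s
Step 3: Total = 6.9 * 0.058 * 2160.0
Step 4: Total = 864.4 umol

864.4


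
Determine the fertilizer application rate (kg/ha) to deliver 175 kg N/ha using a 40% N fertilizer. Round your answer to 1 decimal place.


Step 1: Fertilizer rate = target N / (N content / 100)
Step 2: Rate = 175 / (40 / 100)
Step 3: Rate = 175 / 0.4
Step 4: Rate = 437.5 kg/ha

437.5


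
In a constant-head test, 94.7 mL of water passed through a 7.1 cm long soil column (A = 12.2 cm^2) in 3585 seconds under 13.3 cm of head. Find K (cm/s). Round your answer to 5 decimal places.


Step 1: K = Q * L / (A * t * h)
Step 2: Numerator = 94.7 * 7.1 = 672.37
Step 3: Denominator = 12.2 * 3585 * 13.3 = 581702.1
Step 4: K = 672.37 / 581702.1 = 0.00116 cm/s

0.00116


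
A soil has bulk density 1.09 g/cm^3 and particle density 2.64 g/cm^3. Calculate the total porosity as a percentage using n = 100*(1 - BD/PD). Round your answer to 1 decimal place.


Step 1: Formula: n = 100 * (1 - BD / PD)
Step 2: n = 100 * (1 - 1.09 / 2.64)
Step 3: n = 100 * (1 - 0.41288)
Step 4: n = 58.7%

58.7


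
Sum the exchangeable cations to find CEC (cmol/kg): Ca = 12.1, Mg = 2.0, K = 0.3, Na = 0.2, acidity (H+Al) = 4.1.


Step 1: CEC = Ca + Mg + K + Na + (H+Al)
Step 2: CEC = 12.1 + 2.0 + 0.3 + 0.2 + 4.1
Step 3: CEC = 18.7 cmol/kg

18.7


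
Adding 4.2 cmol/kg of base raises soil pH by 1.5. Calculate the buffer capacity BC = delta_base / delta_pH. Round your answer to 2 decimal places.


Step 1: BC = change in base / change in pH
Step 2: BC = 4.2 / 1.5
Step 3: BC = 2.8 cmol/(kg*pH unit)

2.8


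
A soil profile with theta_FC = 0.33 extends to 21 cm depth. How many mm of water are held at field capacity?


Step 1: Water (mm) = theta_FC * depth (cm) * 10
Step 2: Water = 0.33 * 21 * 10
Step 3: Water = 69.3 mm

69.3


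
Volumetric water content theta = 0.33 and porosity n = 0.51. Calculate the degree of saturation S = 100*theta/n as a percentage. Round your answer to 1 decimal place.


Step 1: S = 100 * theta_v / n
Step 2: S = 100 * 0.33 / 0.51
Step 3: S = 64.7%

64.7


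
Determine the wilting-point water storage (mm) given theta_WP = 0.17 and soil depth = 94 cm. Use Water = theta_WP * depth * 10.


Step 1: Water (mm) = theta_WP * depth * 10
Step 2: Water = 0.17 * 94 * 10
Step 3: Water = 159.8 mm

159.8


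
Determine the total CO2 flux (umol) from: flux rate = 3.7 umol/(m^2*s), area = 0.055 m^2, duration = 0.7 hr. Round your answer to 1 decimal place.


Step 1: Convert time to seconds: 0.7 hr * 3600 = 2520.0 s
Step 2: Total = flux * area * time_s
Step 3: Total = 3.7 * 0.055 * 2520.0
Step 4: Total = 512.8 umol

512.8


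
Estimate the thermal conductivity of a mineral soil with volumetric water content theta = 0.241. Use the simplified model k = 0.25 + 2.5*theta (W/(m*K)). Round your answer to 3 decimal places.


Step 1: k = 0.25 + 2.5 * theta
Step 2: k = 0.25 + 2.5 * 0.241
Step 3: k = 0.25 + 0.603
Step 4: k = 0.853 W/(m*K)

0.853


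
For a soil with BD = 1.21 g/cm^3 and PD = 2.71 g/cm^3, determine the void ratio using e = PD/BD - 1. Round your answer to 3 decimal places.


Step 1: e = PD / BD - 1
Step 2: e = 2.71 / 1.21 - 1
Step 3: e = 2.23967 - 1
Step 4: e = 1.24

1.24


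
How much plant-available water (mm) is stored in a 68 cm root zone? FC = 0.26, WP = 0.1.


Step 1: Available water = (FC - WP) * depth * 10
Step 2: AW = (0.26 - 0.1) * 68 * 10
Step 3: AW = 0.16 * 68 * 10
Step 4: AW = 108.8 mm

108.8


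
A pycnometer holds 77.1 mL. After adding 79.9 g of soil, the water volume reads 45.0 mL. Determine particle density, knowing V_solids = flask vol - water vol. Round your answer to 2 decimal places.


Step 1: Volume of solids = flask volume - water volume with soil
Step 2: V_solids = 77.1 - 45.0 = 32.1 mL
Step 3: Particle density = mass / V_solids = 79.9 / 32.1 = 2.49 g/cm^3

2.49


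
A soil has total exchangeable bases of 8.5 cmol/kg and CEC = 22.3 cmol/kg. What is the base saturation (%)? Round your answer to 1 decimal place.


Step 1: BS = 100 * (sum of bases) / CEC
Step 2: BS = 100 * 8.5 / 22.3
Step 3: BS = 38.1%

38.1


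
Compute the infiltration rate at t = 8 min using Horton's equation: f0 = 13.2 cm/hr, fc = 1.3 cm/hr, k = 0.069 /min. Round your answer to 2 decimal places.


Step 1: f = fc + (f0 - fc) * exp(-k * t)
Step 2: exp(-0.069 * 8) = 0.575797
Step 3: f = 1.3 + (13.2 - 1.3) * 0.575797
Step 4: f = 1.3 + 11.9 * 0.575797
Step 5: f = 8.15 cm/hr

8.15


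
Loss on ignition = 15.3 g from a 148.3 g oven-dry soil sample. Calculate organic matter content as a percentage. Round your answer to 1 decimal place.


Step 1: OM% = 100 * LOI / sample mass
Step 2: OM = 100 * 15.3 / 148.3
Step 3: OM = 10.3%

10.3


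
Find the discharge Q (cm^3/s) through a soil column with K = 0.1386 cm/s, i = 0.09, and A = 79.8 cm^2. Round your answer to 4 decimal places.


Step 1: Apply Darcy's law: Q = K * i * A
Step 2: Q = 0.1386 * 0.09 * 79.8
Step 3: Q = 0.9954 cm^3/s

0.9954


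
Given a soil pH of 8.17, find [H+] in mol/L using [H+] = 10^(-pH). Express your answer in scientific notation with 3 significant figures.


Step 1: [H+] = 10^(-pH)
Step 2: [H+] = 10^(-8.17)
Step 3: [H+] = 6.76e-09 mol/L

6.76e-09


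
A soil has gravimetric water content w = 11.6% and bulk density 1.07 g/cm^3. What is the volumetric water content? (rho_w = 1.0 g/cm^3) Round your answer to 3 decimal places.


Step 1: theta = (w / 100) * BD / rho_w
Step 2: theta = (11.6 / 100) * 1.07 / 1.0
Step 3: theta = 0.116 * 1.07
Step 4: theta = 0.124

0.124


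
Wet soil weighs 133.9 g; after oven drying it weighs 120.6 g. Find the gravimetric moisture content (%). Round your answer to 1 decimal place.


Step 1: Water mass = wet - dry = 133.9 - 120.6 = 13.3 g
Step 2: w = 100 * water mass / dry mass
Step 3: w = 100 * 13.3 / 120.6 = 11.0%

11.0


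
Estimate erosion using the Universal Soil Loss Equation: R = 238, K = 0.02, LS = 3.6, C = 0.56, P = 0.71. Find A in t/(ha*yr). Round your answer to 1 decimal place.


Step 1: A = R * K * LS * C * P
Step 2: R * K = 238 * 0.02 = 4.76
Step 3: (R*K) * LS = 4.76 * 3.6 = 17.136
Step 4: * C * P = 17.136 * 0.56 * 0.71 = 6.8
Step 5: A = 6.8 t/(ha*yr)

6.8


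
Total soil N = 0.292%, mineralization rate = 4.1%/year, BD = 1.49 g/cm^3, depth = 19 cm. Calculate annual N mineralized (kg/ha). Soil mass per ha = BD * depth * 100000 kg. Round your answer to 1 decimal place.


Step 1: Soil mass per ha = BD * depth * 100000 = 1.49 * 19 * 100000 = 2831000 kg
Step 2: Total N pool = soil mass * N%/100 = 2831000 * 0.292/100 = 8266.52 kg/ha
Step 3: N mineralized = N pool * rate%/100 = 8266.52 * 4.1/100 = 338.9 kg/ha/yr

338.9


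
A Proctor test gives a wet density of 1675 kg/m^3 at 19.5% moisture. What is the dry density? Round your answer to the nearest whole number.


Step 1: Dry density = wet density / (1 + w/100)
Step 2: Dry density = 1675 / (1 + 19.5/100)
Step 3: Dry density = 1675 / 1.195
Step 4: Dry density = 1402 kg/m^3

1402


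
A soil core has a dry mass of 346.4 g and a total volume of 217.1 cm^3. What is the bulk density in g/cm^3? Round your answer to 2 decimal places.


Step 1: Identify the formula: BD = dry mass / volume
Step 2: Substitute values: BD = 346.4 / 217.1
Step 3: BD = 1.6 g/cm^3

1.6


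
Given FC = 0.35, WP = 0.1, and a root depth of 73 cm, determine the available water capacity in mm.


Step 1: Available water = (FC - WP) * depth * 10
Step 2: AW = (0.35 - 0.1) * 73 * 10
Step 3: AW = 0.25 * 73 * 10
Step 4: AW = 182.5 mm

182.5


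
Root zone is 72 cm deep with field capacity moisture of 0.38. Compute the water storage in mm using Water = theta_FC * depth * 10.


Step 1: Water (mm) = theta_FC * depth (cm) * 10
Step 2: Water = 0.38 * 72 * 10
Step 3: Water = 273.6 mm

273.6


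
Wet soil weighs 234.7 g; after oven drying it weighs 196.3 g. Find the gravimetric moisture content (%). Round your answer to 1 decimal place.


Step 1: Water mass = wet - dry = 234.7 - 196.3 = 38.4 g
Step 2: w = 100 * water mass / dry mass
Step 3: w = 100 * 38.4 / 196.3 = 19.6%

19.6


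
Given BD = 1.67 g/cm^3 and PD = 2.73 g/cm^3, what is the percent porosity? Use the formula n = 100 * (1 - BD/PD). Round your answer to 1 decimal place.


Step 1: Formula: n = 100 * (1 - BD / PD)
Step 2: n = 100 * (1 - 1.67 / 2.73)
Step 3: n = 100 * (1 - 0.61172)
Step 4: n = 38.8%

38.8


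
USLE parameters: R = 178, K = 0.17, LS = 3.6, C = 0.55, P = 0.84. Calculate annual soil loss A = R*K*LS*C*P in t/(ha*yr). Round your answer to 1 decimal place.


Step 1: A = R * K * LS * C * P
Step 2: R * K = 178 * 0.17 = 30.26
Step 3: (R*K) * LS = 30.26 * 3.6 = 108.936
Step 4: * C * P = 108.936 * 0.55 * 0.84 = 50.3
Step 5: A = 50.3 t/(ha*yr)

50.3


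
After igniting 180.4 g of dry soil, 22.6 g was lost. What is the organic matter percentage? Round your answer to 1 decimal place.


Step 1: OM% = 100 * LOI / sample mass
Step 2: OM = 100 * 22.6 / 180.4
Step 3: OM = 12.5%

12.5


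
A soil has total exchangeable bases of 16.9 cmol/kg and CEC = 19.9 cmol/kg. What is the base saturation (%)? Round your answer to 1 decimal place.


Step 1: BS = 100 * (sum of bases) / CEC
Step 2: BS = 100 * 16.9 / 19.9
Step 3: BS = 84.9%

84.9


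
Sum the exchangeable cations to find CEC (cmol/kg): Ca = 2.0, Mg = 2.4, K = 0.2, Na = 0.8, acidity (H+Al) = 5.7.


Step 1: CEC = Ca + Mg + K + Na + (H+Al)
Step 2: CEC = 2.0 + 2.4 + 0.2 + 0.8 + 5.7
Step 3: CEC = 11.1 cmol/kg

11.1


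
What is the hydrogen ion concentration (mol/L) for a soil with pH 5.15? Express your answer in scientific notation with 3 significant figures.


Step 1: [H+] = 10^(-pH)
Step 2: [H+] = 10^(-5.15)
Step 3: [H+] = 7.08e-06 mol/L

7.08e-06


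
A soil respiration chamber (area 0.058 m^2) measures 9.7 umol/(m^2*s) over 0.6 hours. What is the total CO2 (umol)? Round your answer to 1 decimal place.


Step 1: Convert time to seconds: 0.6 hr * 3600 = 2160.0 s
Step 2: Total = flux * area * time_s
Step 3: Total = 9.7 * 0.058 * 2160.0
Step 4: Total = 1215.2 umol

1215.2


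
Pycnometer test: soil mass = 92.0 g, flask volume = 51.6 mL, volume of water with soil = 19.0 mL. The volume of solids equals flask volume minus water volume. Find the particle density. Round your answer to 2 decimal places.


Step 1: Volume of solids = flask volume - water volume with soil
Step 2: V_solids = 51.6 - 19.0 = 32.6 mL
Step 3: Particle density = mass / V_solids = 92.0 / 32.6 = 2.82 g/cm^3

2.82


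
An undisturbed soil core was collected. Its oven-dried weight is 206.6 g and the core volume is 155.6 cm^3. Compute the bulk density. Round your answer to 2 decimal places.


Step 1: Identify the formula: BD = dry mass / volume
Step 2: Substitute values: BD = 206.6 / 155.6
Step 3: BD = 1.33 g/cm^3

1.33


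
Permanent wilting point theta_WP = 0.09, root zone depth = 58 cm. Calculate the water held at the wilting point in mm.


Step 1: Water (mm) = theta_WP * depth * 10
Step 2: Water = 0.09 * 58 * 10
Step 3: Water = 52.2 mm

52.2


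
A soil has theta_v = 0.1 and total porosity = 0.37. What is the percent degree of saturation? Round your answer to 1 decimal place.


Step 1: S = 100 * theta_v / n
Step 2: S = 100 * 0.1 / 0.37
Step 3: S = 27.0%

27.0


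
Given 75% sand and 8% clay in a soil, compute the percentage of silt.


Step 1: sand + silt + clay = 100%
Step 2: silt = 100 - sand - clay
Step 3: silt = 100 - 75 - 8
Step 4: silt = 17%

17


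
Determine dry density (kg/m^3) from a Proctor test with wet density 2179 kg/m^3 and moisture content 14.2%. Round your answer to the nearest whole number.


Step 1: Dry density = wet density / (1 + w/100)
Step 2: Dry density = 2179 / (1 + 14.2/100)
Step 3: Dry density = 2179 / 1.142
Step 4: Dry density = 1908 kg/m^3

1908


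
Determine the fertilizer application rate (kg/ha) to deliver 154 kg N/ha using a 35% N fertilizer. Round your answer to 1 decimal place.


Step 1: Fertilizer rate = target N / (N content / 100)
Step 2: Rate = 154 / (35 / 100)
Step 3: Rate = 154 / 0.35
Step 4: Rate = 440.0 kg/ha

440.0


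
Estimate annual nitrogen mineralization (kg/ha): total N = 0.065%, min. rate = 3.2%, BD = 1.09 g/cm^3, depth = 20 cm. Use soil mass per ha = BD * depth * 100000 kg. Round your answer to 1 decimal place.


Step 1: Soil mass per ha = BD * depth * 100000 = 1.09 * 20 * 100000 = 2180000 kg
Step 2: Total N pool = soil mass * N%/100 = 2180000 * 0.065/100 = 1417.0 kg/ha
Step 3: N mineralized = N pool * rate%/100 = 1417.0 * 3.2/100 = 45.3 kg/ha/yr

45.3


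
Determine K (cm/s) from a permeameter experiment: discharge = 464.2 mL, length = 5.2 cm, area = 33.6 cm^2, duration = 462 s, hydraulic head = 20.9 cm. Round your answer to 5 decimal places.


Step 1: K = Q * L / (A * t * h)
Step 2: Numerator = 464.2 * 5.2 = 2413.84
Step 3: Denominator = 33.6 * 462 * 20.9 = 324434.88
Step 4: K = 2413.84 / 324434.88 = 0.00744 cm/s

0.00744


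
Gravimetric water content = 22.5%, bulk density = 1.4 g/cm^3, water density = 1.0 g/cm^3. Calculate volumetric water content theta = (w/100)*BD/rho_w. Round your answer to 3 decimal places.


Step 1: theta = (w / 100) * BD / rho_w
Step 2: theta = (22.5 / 100) * 1.4 / 1.0
Step 3: theta = 0.225 * 1.4
Step 4: theta = 0.315

0.315


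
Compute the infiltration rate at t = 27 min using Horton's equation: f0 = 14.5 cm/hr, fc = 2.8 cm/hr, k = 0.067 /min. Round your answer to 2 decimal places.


Step 1: f = fc + (f0 - fc) * exp(-k * t)
Step 2: exp(-0.067 * 27) = 0.163818
Step 3: f = 2.8 + (14.5 - 2.8) * 0.163818
Step 4: f = 2.8 + 11.7 * 0.163818
Step 5: f = 4.72 cm/hr

4.72


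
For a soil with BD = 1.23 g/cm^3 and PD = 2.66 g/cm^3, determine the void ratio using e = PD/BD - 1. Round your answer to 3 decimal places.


Step 1: e = PD / BD - 1
Step 2: e = 2.66 / 1.23 - 1
Step 3: e = 2.1626 - 1
Step 4: e = 1.163

1.163


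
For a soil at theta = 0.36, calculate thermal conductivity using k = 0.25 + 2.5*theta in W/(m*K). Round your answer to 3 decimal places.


Step 1: k = 0.25 + 2.5 * theta
Step 2: k = 0.25 + 2.5 * 0.36
Step 3: k = 0.25 + 0.9
Step 4: k = 1.15 W/(m*K)

1.15


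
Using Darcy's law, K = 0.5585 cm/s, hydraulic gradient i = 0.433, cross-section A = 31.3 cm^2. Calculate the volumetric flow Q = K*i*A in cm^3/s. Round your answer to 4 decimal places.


Step 1: Apply Darcy's law: Q = K * i * A
Step 2: Q = 0.5585 * 0.433 * 31.3
Step 3: Q = 7.5693 cm^3/s

7.5693


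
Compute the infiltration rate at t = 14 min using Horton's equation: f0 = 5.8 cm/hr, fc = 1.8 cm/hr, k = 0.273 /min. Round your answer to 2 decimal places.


Step 1: f = fc + (f0 - fc) * exp(-k * t)
Step 2: exp(-0.273 * 14) = 0.021884
Step 3: f = 1.8 + (5.8 - 1.8) * 0.021884
Step 4: f = 1.8 + 4.0 * 0.021884
Step 5: f = 1.89 cm/hr

1.89


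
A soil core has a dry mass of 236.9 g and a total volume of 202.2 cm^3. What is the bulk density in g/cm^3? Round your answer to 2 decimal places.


Step 1: Identify the formula: BD = dry mass / volume
Step 2: Substitute values: BD = 236.9 / 202.2
Step 3: BD = 1.17 g/cm^3

1.17


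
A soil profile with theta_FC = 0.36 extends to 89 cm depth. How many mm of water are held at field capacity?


Step 1: Water (mm) = theta_FC * depth (cm) * 10
Step 2: Water = 0.36 * 89 * 10
Step 3: Water = 320.4 mm

320.4


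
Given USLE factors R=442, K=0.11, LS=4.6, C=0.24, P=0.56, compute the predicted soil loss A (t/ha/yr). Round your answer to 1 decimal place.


Step 1: A = R * K * LS * C * P
Step 2: R * K = 442 * 0.11 = 48.62
Step 3: (R*K) * LS = 48.62 * 4.6 = 223.652
Step 4: * C * P = 223.652 * 0.24 * 0.56 = 30.1
Step 5: A = 30.1 t/(ha*yr)

30.1


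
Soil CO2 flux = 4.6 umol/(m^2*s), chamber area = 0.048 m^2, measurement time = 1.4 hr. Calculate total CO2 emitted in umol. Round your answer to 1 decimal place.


Step 1: Convert time to seconds: 1.4 hr * 3600 = 5040.0 s
Step 2: Total = flux * area * time_s
Step 3: Total = 4.6 * 0.048 * 5040.0
Step 4: Total = 1112.8 umol

1112.8


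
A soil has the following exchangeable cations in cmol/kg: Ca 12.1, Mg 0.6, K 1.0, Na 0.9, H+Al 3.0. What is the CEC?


Step 1: CEC = Ca + Mg + K + Na + (H+Al)
Step 2: CEC = 12.1 + 0.6 + 1.0 + 0.9 + 3.0
Step 3: CEC = 17.6 cmol/kg

17.6


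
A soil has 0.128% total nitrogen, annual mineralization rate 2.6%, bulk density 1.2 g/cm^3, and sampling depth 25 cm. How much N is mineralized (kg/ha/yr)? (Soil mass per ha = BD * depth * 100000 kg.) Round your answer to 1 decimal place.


Step 1: Soil mass per ha = BD * depth * 100000 = 1.2 * 25 * 100000 = 3000000 kg
Step 2: Total N pool = soil mass * N%/100 = 3000000 * 0.128/100 = 3840.0 kg/ha
Step 3: N mineralized = N pool * rate%/100 = 3840.0 * 2.6/100 = 99.8 kg/ha/yr

99.8


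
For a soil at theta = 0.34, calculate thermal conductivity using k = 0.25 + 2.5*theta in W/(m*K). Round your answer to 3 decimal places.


Step 1: k = 0.25 + 2.5 * theta
Step 2: k = 0.25 + 2.5 * 0.34
Step 3: k = 0.25 + 0.85
Step 4: k = 1.1 W/(m*K)

1.1


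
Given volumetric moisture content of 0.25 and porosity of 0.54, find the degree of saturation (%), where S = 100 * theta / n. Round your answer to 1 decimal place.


Step 1: S = 100 * theta_v / n
Step 2: S = 100 * 0.25 / 0.54
Step 3: S = 46.3%

46.3


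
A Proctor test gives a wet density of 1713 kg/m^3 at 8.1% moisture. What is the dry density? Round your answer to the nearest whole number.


Step 1: Dry density = wet density / (1 + w/100)
Step 2: Dry density = 1713 / (1 + 8.1/100)
Step 3: Dry density = 1713 / 1.081
Step 4: Dry density = 1585 kg/m^3

1585


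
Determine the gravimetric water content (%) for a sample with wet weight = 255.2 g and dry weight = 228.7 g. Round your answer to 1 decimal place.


Step 1: Water mass = wet - dry = 255.2 - 228.7 = 26.5 g
Step 2: w = 100 * water mass / dry mass
Step 3: w = 100 * 26.5 / 228.7 = 11.6%

11.6


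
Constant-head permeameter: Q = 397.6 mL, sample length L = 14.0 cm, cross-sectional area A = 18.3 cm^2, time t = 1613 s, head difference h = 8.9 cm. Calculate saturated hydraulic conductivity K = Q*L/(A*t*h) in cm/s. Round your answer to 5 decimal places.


Step 1: K = Q * L / (A * t * h)
Step 2: Numerator = 397.6 * 14.0 = 5566.4
Step 3: Denominator = 18.3 * 1613 * 8.9 = 262709.31
Step 4: K = 5566.4 / 262709.31 = 0.02119 cm/s

0.02119


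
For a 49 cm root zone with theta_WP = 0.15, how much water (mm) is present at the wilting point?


Step 1: Water (mm) = theta_WP * depth * 10
Step 2: Water = 0.15 * 49 * 10
Step 3: Water = 73.5 mm

73.5


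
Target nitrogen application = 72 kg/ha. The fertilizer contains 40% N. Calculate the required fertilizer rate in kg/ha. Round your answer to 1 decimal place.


Step 1: Fertilizer rate = target N / (N content / 100)
Step 2: Rate = 72 / (40 / 100)
Step 3: Rate = 72 / 0.4
Step 4: Rate = 180.0 kg/ha

180.0


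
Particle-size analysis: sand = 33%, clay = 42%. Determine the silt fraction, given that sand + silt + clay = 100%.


Step 1: sand + silt + clay = 100%
Step 2: silt = 100 - sand - clay
Step 3: silt = 100 - 33 - 42
Step 4: silt = 25%

25


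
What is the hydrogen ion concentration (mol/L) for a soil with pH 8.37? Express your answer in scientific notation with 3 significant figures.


Step 1: [H+] = 10^(-pH)
Step 2: [H+] = 10^(-8.37)
Step 3: [H+] = 4.27e-09 mol/L

4.27e-09


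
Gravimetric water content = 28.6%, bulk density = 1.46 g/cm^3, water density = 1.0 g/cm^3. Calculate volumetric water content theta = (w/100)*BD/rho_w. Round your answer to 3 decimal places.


Step 1: theta = (w / 100) * BD / rho_w
Step 2: theta = (28.6 / 100) * 1.46 / 1.0
Step 3: theta = 0.286 * 1.46
Step 4: theta = 0.418

0.418


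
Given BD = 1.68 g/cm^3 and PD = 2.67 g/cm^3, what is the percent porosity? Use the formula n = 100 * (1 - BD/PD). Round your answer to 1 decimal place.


Step 1: Formula: n = 100 * (1 - BD / PD)
Step 2: n = 100 * (1 - 1.68 / 2.67)
Step 3: n = 100 * (1 - 0.62921)
Step 4: n = 37.1%

37.1


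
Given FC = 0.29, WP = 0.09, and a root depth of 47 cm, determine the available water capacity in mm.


Step 1: Available water = (FC - WP) * depth * 10
Step 2: AW = (0.29 - 0.09) * 47 * 10
Step 3: AW = 0.2 * 47 * 10
Step 4: AW = 94.0 mm

94.0


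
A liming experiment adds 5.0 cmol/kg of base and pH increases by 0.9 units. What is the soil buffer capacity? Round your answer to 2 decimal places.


Step 1: BC = change in base / change in pH
Step 2: BC = 5.0 / 0.9
Step 3: BC = 5.56 cmol/(kg*pH unit)

5.56


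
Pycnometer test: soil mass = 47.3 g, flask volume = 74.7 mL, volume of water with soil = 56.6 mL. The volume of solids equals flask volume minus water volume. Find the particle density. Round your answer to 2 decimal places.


Step 1: Volume of solids = flask volume - water volume with soil
Step 2: V_solids = 74.7 - 56.6 = 18.1 mL
Step 3: Particle density = mass / V_solids = 47.3 / 18.1 = 2.61 g/cm^3

2.61


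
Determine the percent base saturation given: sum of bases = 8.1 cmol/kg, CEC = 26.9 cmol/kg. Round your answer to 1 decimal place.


Step 1: BS = 100 * (sum of bases) / CEC
Step 2: BS = 100 * 8.1 / 26.9
Step 3: BS = 30.1%

30.1


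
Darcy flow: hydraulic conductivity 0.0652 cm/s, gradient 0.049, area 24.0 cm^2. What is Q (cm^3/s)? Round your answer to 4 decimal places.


Step 1: Apply Darcy's law: Q = K * i * A
Step 2: Q = 0.0652 * 0.049 * 24.0
Step 3: Q = 0.0767 cm^3/s

0.0767


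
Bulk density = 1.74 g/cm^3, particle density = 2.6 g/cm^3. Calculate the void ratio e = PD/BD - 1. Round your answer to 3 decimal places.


Step 1: e = PD / BD - 1
Step 2: e = 2.6 / 1.74 - 1
Step 3: e = 1.49425 - 1
Step 4: e = 0.494

0.494


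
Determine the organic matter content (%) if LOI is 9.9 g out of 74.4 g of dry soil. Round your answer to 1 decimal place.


Step 1: OM% = 100 * LOI / sample mass
Step 2: OM = 100 * 9.9 / 74.4
Step 3: OM = 13.3%

13.3


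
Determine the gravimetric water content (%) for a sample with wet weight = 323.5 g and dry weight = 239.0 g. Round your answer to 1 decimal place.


Step 1: Water mass = wet - dry = 323.5 - 239.0 = 84.5 g
Step 2: w = 100 * water mass / dry mass
Step 3: w = 100 * 84.5 / 239.0 = 35.4%

35.4


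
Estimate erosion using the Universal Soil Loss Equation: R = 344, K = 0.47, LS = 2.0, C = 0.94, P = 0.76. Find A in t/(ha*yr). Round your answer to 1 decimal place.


Step 1: A = R * K * LS * C * P
Step 2: R * K = 344 * 0.47 = 161.68
Step 3: (R*K) * LS = 161.68 * 2.0 = 323.36
Step 4: * C * P = 323.36 * 0.94 * 0.76 = 231.0
Step 5: A = 231.0 t/(ha*yr)

231.0


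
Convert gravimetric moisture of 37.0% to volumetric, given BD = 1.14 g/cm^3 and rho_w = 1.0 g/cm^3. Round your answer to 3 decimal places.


Step 1: theta = (w / 100) * BD / rho_w
Step 2: theta = (37.0 / 100) * 1.14 / 1.0
Step 3: theta = 0.37 * 1.14
Step 4: theta = 0.422

0.422


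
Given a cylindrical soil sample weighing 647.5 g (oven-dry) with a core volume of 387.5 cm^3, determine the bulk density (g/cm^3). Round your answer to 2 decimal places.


Step 1: Identify the formula: BD = dry mass / volume
Step 2: Substitute values: BD = 647.5 / 387.5
Step 3: BD = 1.67 g/cm^3

1.67


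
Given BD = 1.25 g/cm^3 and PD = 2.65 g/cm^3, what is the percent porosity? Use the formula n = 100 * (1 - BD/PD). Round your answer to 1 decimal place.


Step 1: Formula: n = 100 * (1 - BD / PD)
Step 2: n = 100 * (1 - 1.25 / 2.65)
Step 3: n = 100 * (1 - 0.4717)
Step 4: n = 52.8%

52.8


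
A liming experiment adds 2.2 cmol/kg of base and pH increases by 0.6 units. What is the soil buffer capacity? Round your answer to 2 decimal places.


Step 1: BC = change in base / change in pH
Step 2: BC = 2.2 / 0.6
Step 3: BC = 3.67 cmol/(kg*pH unit)

3.67


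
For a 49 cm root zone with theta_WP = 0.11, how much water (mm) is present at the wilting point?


Step 1: Water (mm) = theta_WP * depth * 10
Step 2: Water = 0.11 * 49 * 10
Step 3: Water = 53.9 mm

53.9


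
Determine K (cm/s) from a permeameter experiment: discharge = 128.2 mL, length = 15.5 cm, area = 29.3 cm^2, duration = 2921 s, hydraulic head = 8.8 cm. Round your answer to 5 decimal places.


Step 1: K = Q * L / (A * t * h)
Step 2: Numerator = 128.2 * 15.5 = 1987.1
Step 3: Denominator = 29.3 * 2921 * 8.8 = 753150.64
Step 4: K = 1987.1 / 753150.64 = 0.00264 cm/s

0.00264


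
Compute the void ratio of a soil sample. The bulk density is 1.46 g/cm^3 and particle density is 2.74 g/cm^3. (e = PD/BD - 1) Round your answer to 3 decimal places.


Step 1: e = PD / BD - 1
Step 2: e = 2.74 / 1.46 - 1
Step 3: e = 1.87671 - 1
Step 4: e = 0.877

0.877


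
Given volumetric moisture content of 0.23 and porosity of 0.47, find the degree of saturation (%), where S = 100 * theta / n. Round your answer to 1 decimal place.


Step 1: S = 100 * theta_v / n
Step 2: S = 100 * 0.23 / 0.47
Step 3: S = 48.9%

48.9


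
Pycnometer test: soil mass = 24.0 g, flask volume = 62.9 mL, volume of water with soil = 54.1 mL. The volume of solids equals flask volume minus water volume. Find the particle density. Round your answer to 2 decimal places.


Step 1: Volume of solids = flask volume - water volume with soil
Step 2: V_solids = 62.9 - 54.1 = 8.8 mL
Step 3: Particle density = mass / V_solids = 24.0 / 8.8 = 2.73 g/cm^3

2.73


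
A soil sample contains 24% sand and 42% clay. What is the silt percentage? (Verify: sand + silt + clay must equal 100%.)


Step 1: sand + silt + clay = 100%
Step 2: silt = 100 - sand - clay
Step 3: silt = 100 - 24 - 42
Step 4: silt = 34%

34


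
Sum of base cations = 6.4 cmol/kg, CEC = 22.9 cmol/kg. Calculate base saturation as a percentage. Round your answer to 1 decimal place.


Step 1: BS = 100 * (sum of bases) / CEC
Step 2: BS = 100 * 6.4 / 22.9
Step 3: BS = 27.9%

27.9


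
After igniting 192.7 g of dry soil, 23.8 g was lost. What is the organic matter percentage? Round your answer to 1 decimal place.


Step 1: OM% = 100 * LOI / sample mass
Step 2: OM = 100 * 23.8 / 192.7
Step 3: OM = 12.4%

12.4


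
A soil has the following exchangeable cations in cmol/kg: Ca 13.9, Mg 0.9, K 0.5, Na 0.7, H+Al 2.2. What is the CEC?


Step 1: CEC = Ca + Mg + K + Na + (H+Al)
Step 2: CEC = 13.9 + 0.9 + 0.5 + 0.7 + 2.2
Step 3: CEC = 18.2 cmol/kg

18.2


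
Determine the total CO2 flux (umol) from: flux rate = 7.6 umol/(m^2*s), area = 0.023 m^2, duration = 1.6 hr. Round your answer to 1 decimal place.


Step 1: Convert time to seconds: 1.6 hr * 3600 = 5760.0 s
Step 2: Total = flux * area * time_s
Step 3: Total = 7.6 * 0.023 * 5760.0
Step 4: Total = 1006.8 umol

1006.8


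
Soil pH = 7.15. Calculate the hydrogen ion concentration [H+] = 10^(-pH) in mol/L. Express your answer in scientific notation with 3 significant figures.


Step 1: [H+] = 10^(-pH)
Step 2: [H+] = 10^(-7.15)
Step 3: [H+] = 7.08e-08 mol/L

7.08e-08


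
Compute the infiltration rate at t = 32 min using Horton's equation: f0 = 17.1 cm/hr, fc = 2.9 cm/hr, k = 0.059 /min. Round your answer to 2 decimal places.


Step 1: f = fc + (f0 - fc) * exp(-k * t)
Step 2: exp(-0.059 * 32) = 0.151374
Step 3: f = 2.9 + (17.1 - 2.9) * 0.151374
Step 4: f = 2.9 + 14.2 * 0.151374
Step 5: f = 5.05 cm/hr

5.05


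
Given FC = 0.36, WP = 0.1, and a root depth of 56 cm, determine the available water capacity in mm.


Step 1: Available water = (FC - WP) * depth * 10
Step 2: AW = (0.36 - 0.1) * 56 * 10
Step 3: AW = 0.26 * 56 * 10
Step 4: AW = 145.6 mm

145.6


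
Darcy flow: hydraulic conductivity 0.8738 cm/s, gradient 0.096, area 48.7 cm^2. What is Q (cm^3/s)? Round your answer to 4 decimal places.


Step 1: Apply Darcy's law: Q = K * i * A
Step 2: Q = 0.8738 * 0.096 * 48.7
Step 3: Q = 4.0852 cm^3/s

4.0852


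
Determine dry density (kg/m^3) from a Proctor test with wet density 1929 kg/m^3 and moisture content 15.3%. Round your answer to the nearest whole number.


Step 1: Dry density = wet density / (1 + w/100)
Step 2: Dry density = 1929 / (1 + 15.3/100)
Step 3: Dry density = 1929 / 1.153
Step 4: Dry density = 1673 kg/m^3

1673


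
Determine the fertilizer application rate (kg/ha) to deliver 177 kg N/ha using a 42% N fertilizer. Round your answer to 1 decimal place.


Step 1: Fertilizer rate = target N / (N content / 100)
Step 2: Rate = 177 / (42 / 100)
Step 3: Rate = 177 / 0.42
Step 4: Rate = 421.4 kg/ha

421.4


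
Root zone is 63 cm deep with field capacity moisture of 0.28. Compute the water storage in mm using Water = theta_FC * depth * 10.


Step 1: Water (mm) = theta_FC * depth (cm) * 10
Step 2: Water = 0.28 * 63 * 10
Step 3: Water = 176.4 mm

176.4


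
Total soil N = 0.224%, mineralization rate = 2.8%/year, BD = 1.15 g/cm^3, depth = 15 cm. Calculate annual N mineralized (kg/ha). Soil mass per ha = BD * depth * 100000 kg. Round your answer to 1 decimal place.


Step 1: Soil mass per ha = BD * depth * 100000 = 1.15 * 15 * 100000 = 1725000 kg
Step 2: Total N pool = soil mass * N%/100 = 1725000 * 0.224/100 = 3864.0 kg/ha
Step 3: N mineralized = N pool * rate%/100 = 3864.0 * 2.8/100 = 108.2 kg/ha/yr

108.2


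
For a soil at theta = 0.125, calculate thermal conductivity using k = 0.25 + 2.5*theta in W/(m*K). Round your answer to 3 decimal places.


Step 1: k = 0.25 + 2.5 * theta
Step 2: k = 0.25 + 2.5 * 0.125
Step 3: k = 0.25 + 0.313
Step 4: k = 0.563 W/(m*K)

0.563


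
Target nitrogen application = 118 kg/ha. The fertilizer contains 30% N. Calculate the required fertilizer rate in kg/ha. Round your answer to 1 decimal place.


Step 1: Fertilizer rate = target N / (N content / 100)
Step 2: Rate = 118 / (30 / 100)
Step 3: Rate = 118 / 0.3
Step 4: Rate = 393.3 kg/ha

393.3


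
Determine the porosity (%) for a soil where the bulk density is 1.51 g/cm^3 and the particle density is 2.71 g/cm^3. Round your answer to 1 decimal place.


Step 1: Formula: n = 100 * (1 - BD / PD)
Step 2: n = 100 * (1 - 1.51 / 2.71)
Step 3: n = 100 * (1 - 0.5572)
Step 4: n = 44.3%

44.3


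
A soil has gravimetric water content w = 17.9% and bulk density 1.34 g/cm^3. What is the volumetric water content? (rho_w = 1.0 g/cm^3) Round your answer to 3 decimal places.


Step 1: theta = (w / 100) * BD / rho_w
Step 2: theta = (17.9 / 100) * 1.34 / 1.0
Step 3: theta = 0.179 * 1.34
Step 4: theta = 0.24

0.24


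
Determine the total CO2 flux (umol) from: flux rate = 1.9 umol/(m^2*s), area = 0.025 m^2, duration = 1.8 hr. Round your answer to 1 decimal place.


Step 1: Convert time to seconds: 1.8 hr * 3600 = 6480.0 s
Step 2: Total = flux * area * time_s
Step 3: Total = 1.9 * 0.025 * 6480.0
Step 4: Total = 307.8 umol

307.8


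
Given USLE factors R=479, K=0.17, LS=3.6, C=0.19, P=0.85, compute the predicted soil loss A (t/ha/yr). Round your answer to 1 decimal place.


Step 1: A = R * K * LS * C * P
Step 2: R * K = 479 * 0.17 = 81.43
Step 3: (R*K) * LS = 81.43 * 3.6 = 293.148
Step 4: * C * P = 293.148 * 0.19 * 0.85 = 47.3
Step 5: A = 47.3 t/(ha*yr)

47.3


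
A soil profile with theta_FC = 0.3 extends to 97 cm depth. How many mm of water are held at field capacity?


Step 1: Water (mm) = theta_FC * depth (cm) * 10
Step 2: Water = 0.3 * 97 * 10
Step 3: Water = 291.0 mm

291.0


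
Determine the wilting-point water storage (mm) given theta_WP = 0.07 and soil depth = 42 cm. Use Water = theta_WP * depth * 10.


Step 1: Water (mm) = theta_WP * depth * 10
Step 2: Water = 0.07 * 42 * 10
Step 3: Water = 29.4 mm

29.4


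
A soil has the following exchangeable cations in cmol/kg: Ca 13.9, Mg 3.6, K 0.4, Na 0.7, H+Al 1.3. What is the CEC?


Step 1: CEC = Ca + Mg + K + Na + (H+Al)
Step 2: CEC = 13.9 + 3.6 + 0.4 + 0.7 + 1.3
Step 3: CEC = 19.9 cmol/kg

19.9


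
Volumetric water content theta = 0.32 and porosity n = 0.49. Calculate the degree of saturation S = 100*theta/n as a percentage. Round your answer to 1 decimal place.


Step 1: S = 100 * theta_v / n
Step 2: S = 100 * 0.32 / 0.49
Step 3: S = 65.3%

65.3


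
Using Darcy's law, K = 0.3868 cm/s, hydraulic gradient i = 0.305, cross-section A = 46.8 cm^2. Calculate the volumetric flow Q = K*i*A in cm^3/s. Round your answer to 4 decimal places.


Step 1: Apply Darcy's law: Q = K * i * A
Step 2: Q = 0.3868 * 0.305 * 46.8
Step 3: Q = 5.5212 cm^3/s

5.5212


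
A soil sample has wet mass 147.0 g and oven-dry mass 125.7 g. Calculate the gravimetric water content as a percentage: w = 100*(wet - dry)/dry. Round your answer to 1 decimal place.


Step 1: Water mass = wet - dry = 147.0 - 125.7 = 21.3 g
Step 2: w = 100 * water mass / dry mass
Step 3: w = 100 * 21.3 / 125.7 = 16.9%

16.9


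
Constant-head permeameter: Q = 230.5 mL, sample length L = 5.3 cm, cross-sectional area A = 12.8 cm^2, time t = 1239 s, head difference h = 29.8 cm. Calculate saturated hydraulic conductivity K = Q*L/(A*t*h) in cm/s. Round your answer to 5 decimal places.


Step 1: K = Q * L / (A * t * h)
Step 2: Numerator = 230.5 * 5.3 = 1221.65
Step 3: Denominator = 12.8 * 1239 * 29.8 = 472604.16
Step 4: K = 1221.65 / 472604.16 = 0.00258 cm/s

0.00258


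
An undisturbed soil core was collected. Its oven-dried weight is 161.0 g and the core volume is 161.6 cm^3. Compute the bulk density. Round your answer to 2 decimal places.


Step 1: Identify the formula: BD = dry mass / volume
Step 2: Substitute values: BD = 161.0 / 161.6
Step 3: BD = 1.0 g/cm^3

1.0


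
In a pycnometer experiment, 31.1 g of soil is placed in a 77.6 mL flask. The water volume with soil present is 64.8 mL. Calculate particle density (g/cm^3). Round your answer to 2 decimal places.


Step 1: Volume of solids = flask volume - water volume with soil
Step 2: V_solids = 77.6 - 64.8 = 12.8 mL
Step 3: Particle density = mass / V_solids = 31.1 / 12.8 = 2.43 g/cm^3

2.43


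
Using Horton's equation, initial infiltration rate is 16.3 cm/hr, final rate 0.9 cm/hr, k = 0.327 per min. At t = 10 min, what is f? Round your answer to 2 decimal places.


Step 1: f = fc + (f0 - fc) * exp(-k * t)
Step 2: exp(-0.327 * 10) = 0.038006
Step 3: f = 0.9 + (16.3 - 0.9) * 0.038006
Step 4: f = 0.9 + 15.4 * 0.038006
Step 5: f = 1.49 cm/hr

1.49


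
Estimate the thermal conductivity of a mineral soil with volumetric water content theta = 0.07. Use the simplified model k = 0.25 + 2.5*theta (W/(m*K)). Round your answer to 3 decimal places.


Step 1: k = 0.25 + 2.5 * theta
Step 2: k = 0.25 + 2.5 * 0.07
Step 3: k = 0.25 + 0.175
Step 4: k = 0.425 W/(m*K)

0.425


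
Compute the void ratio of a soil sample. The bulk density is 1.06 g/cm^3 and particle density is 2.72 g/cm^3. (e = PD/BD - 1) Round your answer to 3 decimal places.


Step 1: e = PD / BD - 1
Step 2: e = 2.72 / 1.06 - 1
Step 3: e = 2.56604 - 1
Step 4: e = 1.566

1.566


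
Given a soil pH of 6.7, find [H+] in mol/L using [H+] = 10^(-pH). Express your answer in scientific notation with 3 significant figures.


Step 1: [H+] = 10^(-pH)
Step 2: [H+] = 10^(-6.7)
Step 3: [H+] = 2.00e-07 mol/L

2.00e-07


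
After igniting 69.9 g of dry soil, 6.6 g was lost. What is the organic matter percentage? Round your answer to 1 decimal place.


Step 1: OM% = 100 * LOI / sample mass
Step 2: OM = 100 * 6.6 / 69.9
Step 3: OM = 9.4%

9.4


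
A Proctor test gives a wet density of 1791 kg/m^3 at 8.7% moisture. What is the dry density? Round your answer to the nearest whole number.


Step 1: Dry density = wet density / (1 + w/100)
Step 2: Dry density = 1791 / (1 + 8.7/100)
Step 3: Dry density = 1791 / 1.087
Step 4: Dry density = 1648 kg/m^3

1648


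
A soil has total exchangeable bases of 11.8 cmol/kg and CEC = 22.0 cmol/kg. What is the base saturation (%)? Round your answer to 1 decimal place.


Step 1: BS = 100 * (sum of bases) / CEC
Step 2: BS = 100 * 11.8 / 22.0
Step 3: BS = 53.6%

53.6


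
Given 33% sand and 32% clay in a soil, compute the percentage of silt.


Step 1: sand + silt + clay = 100%
Step 2: silt = 100 - sand - clay
Step 3: silt = 100 - 33 - 32
Step 4: silt = 35%

35


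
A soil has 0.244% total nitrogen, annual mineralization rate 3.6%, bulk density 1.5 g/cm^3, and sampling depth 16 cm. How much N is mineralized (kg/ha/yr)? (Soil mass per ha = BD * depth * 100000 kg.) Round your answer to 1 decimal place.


Step 1: Soil mass per ha = BD * depth * 100000 = 1.5 * 16 * 100000 = 2400000 kg
Step 2: Total N pool = soil mass * N%/100 = 2400000 * 0.244/100 = 5856.0 kg/ha
Step 3: N mineralized = N pool * rate%/100 = 5856.0 * 3.6/100 = 210.8 kg/ha/yr

210.8


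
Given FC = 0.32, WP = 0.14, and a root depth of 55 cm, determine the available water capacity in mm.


Step 1: Available water = (FC - WP) * depth * 10
Step 2: AW = (0.32 - 0.14) * 55 * 10
Step 3: AW = 0.18 * 55 * 10
Step 4: AW = 99.0 mm

99.0


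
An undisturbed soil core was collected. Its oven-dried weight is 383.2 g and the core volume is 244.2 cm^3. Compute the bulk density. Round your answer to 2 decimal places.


Step 1: Identify the formula: BD = dry mass / volume
Step 2: Substitute values: BD = 383.2 / 244.2
Step 3: BD = 1.57 g/cm^3

1.57


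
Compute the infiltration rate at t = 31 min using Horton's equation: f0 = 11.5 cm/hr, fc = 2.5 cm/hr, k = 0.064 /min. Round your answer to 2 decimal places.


Step 1: f = fc + (f0 - fc) * exp(-k * t)
Step 2: exp(-0.064 * 31) = 0.137518
Step 3: f = 2.5 + (11.5 - 2.5) * 0.137518
Step 4: f = 2.5 + 9.0 * 0.137518
Step 5: f = 3.74 cm/hr

3.74


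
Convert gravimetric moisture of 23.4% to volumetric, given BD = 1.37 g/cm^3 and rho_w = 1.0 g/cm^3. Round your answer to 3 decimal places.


Step 1: theta = (w / 100) * BD / rho_w
Step 2: theta = (23.4 / 100) * 1.37 / 1.0
Step 3: theta = 0.234 * 1.37
Step 4: theta = 0.321

0.321


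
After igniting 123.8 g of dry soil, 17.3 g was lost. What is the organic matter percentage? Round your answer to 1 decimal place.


Step 1: OM% = 100 * LOI / sample mass
Step 2: OM = 100 * 17.3 / 123.8
Step 3: OM = 14.0%

14.0


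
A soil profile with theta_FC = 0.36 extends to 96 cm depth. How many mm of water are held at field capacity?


Step 1: Water (mm) = theta_FC * depth (cm) * 10
Step 2: Water = 0.36 * 96 * 10
Step 3: Water = 345.6 mm

345.6


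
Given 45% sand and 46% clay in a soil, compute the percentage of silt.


Step 1: sand + silt + clay = 100%
Step 2: silt = 100 - sand - clay
Step 3: silt = 100 - 45 - 46
Step 4: silt = 9%

9


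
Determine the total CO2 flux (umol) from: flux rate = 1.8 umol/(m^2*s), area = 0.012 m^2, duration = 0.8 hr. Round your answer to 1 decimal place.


Step 1: Convert time to seconds: 0.8 hr * 3600 = 2880.0 s
Step 2: Total = flux * area * time_s
Step 3: Total = 1.8 * 0.012 * 2880.0
Step 4: Total = 62.2 umol

62.2


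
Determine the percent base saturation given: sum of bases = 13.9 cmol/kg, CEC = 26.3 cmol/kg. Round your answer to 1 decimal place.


Step 1: BS = 100 * (sum of bases) / CEC
Step 2: BS = 100 * 13.9 / 26.3
Step 3: BS = 52.9%

52.9


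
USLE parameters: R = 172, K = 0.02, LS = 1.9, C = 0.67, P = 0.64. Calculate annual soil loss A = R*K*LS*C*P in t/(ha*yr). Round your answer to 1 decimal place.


Step 1: A = R * K * LS * C * P
Step 2: R * K = 172 * 0.02 = 3.44
Step 3: (R*K) * LS = 3.44 * 1.9 = 6.536
Step 4: * C * P = 6.536 * 0.67 * 0.64 = 2.8
Step 5: A = 2.8 t/(ha*yr)

2.8


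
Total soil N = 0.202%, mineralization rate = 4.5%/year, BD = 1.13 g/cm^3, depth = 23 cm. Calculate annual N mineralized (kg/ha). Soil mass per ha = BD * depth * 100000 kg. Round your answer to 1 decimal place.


Step 1: Soil mass per ha = BD * depth * 100000 = 1.13 * 23 * 100000 = 2599000 kg
Step 2: Total N pool = soil mass * N%/100 = 2599000 * 0.202/100 = 5249.98 kg/ha
Step 3: N mineralized = N pool * rate%/100 = 5249.98 * 4.5/100 = 236.2 kg/ha/yr

236.2
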